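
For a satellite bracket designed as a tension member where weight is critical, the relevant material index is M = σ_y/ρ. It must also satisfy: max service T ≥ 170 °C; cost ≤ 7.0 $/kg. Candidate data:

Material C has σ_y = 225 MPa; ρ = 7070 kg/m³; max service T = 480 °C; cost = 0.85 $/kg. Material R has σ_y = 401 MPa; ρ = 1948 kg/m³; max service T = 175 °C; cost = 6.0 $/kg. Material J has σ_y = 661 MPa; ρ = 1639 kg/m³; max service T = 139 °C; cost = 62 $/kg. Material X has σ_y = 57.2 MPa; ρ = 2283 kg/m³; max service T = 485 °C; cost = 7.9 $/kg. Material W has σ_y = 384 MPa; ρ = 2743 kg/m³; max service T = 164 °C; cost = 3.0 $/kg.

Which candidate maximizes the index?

material R

Screen on constraints: max service T ≥ 170 °C; cost ≤ 7.0 $/kg. Survivors: material C, material R.
Evaluate M for each candidate:
  material R: M = 206 kN·m/kg
  material C: M = 31.8 kN·m/kg
Highest index: material R.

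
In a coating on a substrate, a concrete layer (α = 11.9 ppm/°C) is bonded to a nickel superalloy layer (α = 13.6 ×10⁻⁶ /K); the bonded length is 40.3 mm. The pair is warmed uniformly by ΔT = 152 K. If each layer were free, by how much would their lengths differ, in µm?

Δα = |11.9 − 13.6|×10⁻⁶/K = 1.70×10⁻⁶/K.
ΔL_mismatch = Δα·L·ΔT = 1.70×10⁻⁶ × 40.3 mm × 152.0 K = 10.4 µm.

10.4 µm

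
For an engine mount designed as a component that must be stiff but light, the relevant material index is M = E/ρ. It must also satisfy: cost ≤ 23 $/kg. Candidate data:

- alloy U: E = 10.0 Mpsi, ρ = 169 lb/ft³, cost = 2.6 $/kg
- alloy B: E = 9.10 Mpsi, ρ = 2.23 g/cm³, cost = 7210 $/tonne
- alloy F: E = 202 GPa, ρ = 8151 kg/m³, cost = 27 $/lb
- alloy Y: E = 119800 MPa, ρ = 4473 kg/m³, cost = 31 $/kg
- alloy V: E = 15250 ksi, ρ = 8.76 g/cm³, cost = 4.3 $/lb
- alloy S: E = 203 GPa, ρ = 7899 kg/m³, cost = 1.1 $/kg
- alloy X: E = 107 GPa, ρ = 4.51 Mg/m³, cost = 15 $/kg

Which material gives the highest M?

alloy B

Screen on constraints: cost ≤ 23 $/kg. Survivors: alloy U, alloy B, alloy V, alloy S, alloy X.
In SI units:
  alloy U: E = 68.95 GPa, ρ = 2707 kg/m³
  alloy B: E = 62.74 GPa, ρ = 2230 kg/m³
  alloy V: E = 105.1 GPa, ρ = 8760 kg/m³
  alloy S: E = 203.0 GPa, ρ = 7899 kg/m³
  alloy X: E = 107.0 GPa, ρ = 4510 kg/m³
  alloy B: M = 28.1 MN·m/kg
  alloy S: M = 25.7 MN·m/kg
  alloy U: M = 25.5 MN·m/kg
  alloy X: M = 23.7 MN·m/kg
  alloy V: M = 12.0 MN·m/kg
Highest index: alloy B.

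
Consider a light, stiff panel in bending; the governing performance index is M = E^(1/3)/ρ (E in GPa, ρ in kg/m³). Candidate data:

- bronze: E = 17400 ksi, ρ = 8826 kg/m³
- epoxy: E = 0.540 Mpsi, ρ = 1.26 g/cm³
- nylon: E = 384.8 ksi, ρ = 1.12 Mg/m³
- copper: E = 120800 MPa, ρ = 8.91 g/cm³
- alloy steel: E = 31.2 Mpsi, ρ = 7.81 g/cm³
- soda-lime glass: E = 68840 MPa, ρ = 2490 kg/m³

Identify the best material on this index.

Convert each candidate to consistent units, then evaluate M:
  bronze: E = 120.0 GPa, ρ = 8826 kg/m³
  epoxy: E = 3.723 GPa, ρ = 1260 kg/m³
  nylon: E = 2.653 GPa, ρ = 1120 kg/m³
  copper: E = 120.8 GPa, ρ = 8910 kg/m³
  alloy steel: E = 215.1 GPa, ρ = 7810 kg/m³
  soda-lime glass: E = 68.84 GPa, ρ = 2490 kg/m³
  soda-lime glass: M = 1.65×10⁻³
  nylon: M = 1.24×10⁻³
  epoxy: M = 1.23×10⁻³
  alloy steel: M = 0.767×10⁻³
  bronze: M = 0.559×10⁻³
  copper: M = 0.555×10⁻³
Soda-lime glass ranks first.

soda-lime glass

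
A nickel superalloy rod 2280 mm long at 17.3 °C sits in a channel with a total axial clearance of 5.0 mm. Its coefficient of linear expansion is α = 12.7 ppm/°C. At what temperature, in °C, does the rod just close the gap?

α·L₀·ΔT = 5.0 mm ⇒ ΔT = 5.0 / (12.7×10⁻⁶ × 2280.0) = 172.7 K.
T = 17.3 + 172.7 = 190.0 °C.

190 °C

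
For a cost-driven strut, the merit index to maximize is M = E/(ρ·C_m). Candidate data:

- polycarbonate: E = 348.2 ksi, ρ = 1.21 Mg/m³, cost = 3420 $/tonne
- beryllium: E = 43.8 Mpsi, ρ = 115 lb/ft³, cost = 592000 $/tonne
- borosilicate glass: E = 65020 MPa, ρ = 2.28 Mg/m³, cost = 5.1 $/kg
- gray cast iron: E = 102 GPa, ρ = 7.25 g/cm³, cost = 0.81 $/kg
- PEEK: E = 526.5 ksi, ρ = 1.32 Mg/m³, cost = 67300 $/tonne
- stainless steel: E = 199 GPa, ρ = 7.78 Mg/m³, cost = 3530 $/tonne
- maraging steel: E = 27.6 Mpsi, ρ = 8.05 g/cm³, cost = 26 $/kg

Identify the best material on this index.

Putting every candidate on a common basis:
  polycarbonate: E = 2.401 GPa, ρ = 1210 kg/m³, cost = 3.420 $/kg
  beryllium: E = 302.0 GPa, ρ = 1842 kg/m³, cost = 592.0 $/kg
  borosilicate glass: E = 65.02 GPa, ρ = 2280 kg/m³, cost = 5.100 $/kg
  gray cast iron: E = 102.0 GPa, ρ = 7250 kg/m³, cost = 0.8100 $/kg
  PEEK: E = 3.630 GPa, ρ = 1320 kg/m³, cost = 67.30 $/kg
  stainless steel: E = 199.0 GPa, ρ = 7780 kg/m³, cost = 3.530 $/kg
  maraging steel: E = 190.3 GPa, ρ = 8050 kg/m³, cost = 26.00 $/kg
  gray cast iron: M = 17.4 MN·m per $
  stainless steel: M = 7.25 MN·m per $
  borosilicate glass: M = 5.59 MN·m per $
  maraging steel: M = 0.909 MN·m per $
  polycarbonate: M = 0.580 MN·m per $
  beryllium: M = 0.277 MN·m per $
  PEEK: M = 0.0409 MN·m per $
The maximum is for gray cast iron.

gray cast iron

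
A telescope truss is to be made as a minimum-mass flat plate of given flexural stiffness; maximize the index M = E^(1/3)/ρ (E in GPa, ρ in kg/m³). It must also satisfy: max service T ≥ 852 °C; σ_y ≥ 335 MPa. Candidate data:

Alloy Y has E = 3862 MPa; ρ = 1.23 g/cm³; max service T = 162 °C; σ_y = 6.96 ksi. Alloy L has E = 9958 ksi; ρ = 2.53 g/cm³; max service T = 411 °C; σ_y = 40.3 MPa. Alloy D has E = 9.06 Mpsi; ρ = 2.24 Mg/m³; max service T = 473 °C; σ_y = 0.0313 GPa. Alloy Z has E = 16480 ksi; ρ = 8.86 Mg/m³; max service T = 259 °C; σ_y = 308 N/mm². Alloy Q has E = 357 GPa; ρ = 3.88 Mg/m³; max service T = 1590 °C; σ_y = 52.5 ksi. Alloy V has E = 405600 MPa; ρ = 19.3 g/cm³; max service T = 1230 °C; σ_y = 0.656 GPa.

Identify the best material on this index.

alloy Q

Screen on constraints: max service T ≥ 852 °C; σ_y ≥ 335 MPa. Survivors: alloy Q, alloy V.
In SI units:
  alloy Q: E = 357.0 GPa, ρ = 3880 kg/m³
  alloy V: E = 405.6 GPa, ρ = 19300 kg/m³
  alloy Q: M = 1.83×10⁻³
  alloy V: M = 0.384×10⁻³
Alloy Q ranks first.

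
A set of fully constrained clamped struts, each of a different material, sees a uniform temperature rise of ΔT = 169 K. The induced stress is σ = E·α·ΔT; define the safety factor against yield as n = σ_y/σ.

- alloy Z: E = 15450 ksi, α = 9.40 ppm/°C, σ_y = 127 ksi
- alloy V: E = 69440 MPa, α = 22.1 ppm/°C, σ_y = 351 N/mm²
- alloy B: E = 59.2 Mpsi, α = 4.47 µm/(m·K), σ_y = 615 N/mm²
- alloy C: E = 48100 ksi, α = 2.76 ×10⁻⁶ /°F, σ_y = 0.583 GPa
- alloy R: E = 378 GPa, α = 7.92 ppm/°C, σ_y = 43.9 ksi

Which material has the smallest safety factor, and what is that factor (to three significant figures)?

alloy R, n = 0.598

With everything in SI (GPa, ×10⁻⁶/K, MPa):
  alloy Z: E = 106.5, α = 9.40, σ_y = 875.6 → σ = 169 MPa, n = 5.17
  alloy V: E = 69.44, α = 22.1, σ_y = 351.0 → σ = 259 MPa, n = 1.35
  alloy B: E = 408.2, α = 4.47, σ_y = 615.0 → σ = 308 MPa, n = 1.99
  alloy C: E = 331.6, α = 4.97, σ_y = 583.0 → σ = 278 MPa, n = 2.09
  alloy R: E = 378.0, α = 7.92, σ_y = 302.7 → σ = 506 MPa, n = 0.598
Smallest n: alloy R with n = 0.598.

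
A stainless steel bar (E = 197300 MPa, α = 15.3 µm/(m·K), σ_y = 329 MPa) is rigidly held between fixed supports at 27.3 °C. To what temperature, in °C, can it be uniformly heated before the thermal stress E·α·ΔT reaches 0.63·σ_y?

E = 197300 MPa = 197.3 GPa.
E·α·ΔT = 207.3 MPa ⇒ ΔT = 207.3 / (197.3×10³ × 15.3×10⁻⁶) = 68.66 K.
T = 27.3 + 68.66 = 95.96 °C.

96.0 °C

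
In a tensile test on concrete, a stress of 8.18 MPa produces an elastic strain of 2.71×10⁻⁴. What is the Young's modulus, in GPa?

E = σ/ε = 8.18 MPa / 2.71×10⁻⁴ = 30180 MPa = 30.2 GPa.

30.2 GPa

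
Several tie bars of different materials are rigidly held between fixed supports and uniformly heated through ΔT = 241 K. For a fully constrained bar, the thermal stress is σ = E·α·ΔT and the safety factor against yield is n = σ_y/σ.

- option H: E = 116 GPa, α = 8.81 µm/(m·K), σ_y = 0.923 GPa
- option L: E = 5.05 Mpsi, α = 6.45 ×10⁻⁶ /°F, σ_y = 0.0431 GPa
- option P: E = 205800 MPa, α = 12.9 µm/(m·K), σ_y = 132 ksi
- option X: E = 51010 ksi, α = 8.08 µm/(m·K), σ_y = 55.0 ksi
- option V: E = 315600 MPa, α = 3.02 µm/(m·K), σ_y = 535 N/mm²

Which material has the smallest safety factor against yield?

option L

Converting E to GPa, α to ×10⁻⁶/K, σ_y to MPa, then σ and n for each:
  option H: E = 116.0, α = 8.81, σ_y = 923.0 → σ = 246 MPa, n = 3.75
  option L: E = 34.82, α = 11.6, σ_y = 43.10 → σ = 97.4 MPa, n = 0.442
  option P: E = 205.8, α = 12.9, σ_y = 910.1 → σ = 640 MPa, n = 1.42
  option X: E = 351.7, α = 8.08, σ_y = 379.2 → σ = 685 MPa, n = 0.554
  option V: E = 315.6, α = 3.02, σ_y = 535.0 → σ = 230 MPa, n = 2.33
Option L has the lowest safety factor, n = 0.442.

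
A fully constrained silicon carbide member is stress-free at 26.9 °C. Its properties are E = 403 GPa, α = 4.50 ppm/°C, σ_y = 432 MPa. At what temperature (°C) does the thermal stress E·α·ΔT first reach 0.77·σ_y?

210 °C

E·α·ΔT = 332.6 MPa ⇒ ΔT = 332.6 / (403.0×10³ × 4.50×10⁻⁶) = 183.4 K.
T = 26.9 + 183.4 = 210.3 °C.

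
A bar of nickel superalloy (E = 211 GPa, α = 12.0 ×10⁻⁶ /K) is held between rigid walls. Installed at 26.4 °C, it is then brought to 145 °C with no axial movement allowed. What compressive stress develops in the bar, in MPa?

300 MPa

ΔT = 118.6 K. Constrained thermal stress σ = E·α·ΔT = 211.0×10³ MPa × 12.0×10⁻⁶ × 118.6 = 300 MPa (compressive).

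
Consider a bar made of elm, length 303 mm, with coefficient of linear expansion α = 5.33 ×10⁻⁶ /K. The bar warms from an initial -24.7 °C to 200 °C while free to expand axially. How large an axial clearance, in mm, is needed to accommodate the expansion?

0.363 mm

ΔT = 200 − (-24.7) = 224.7 K.
ΔL = α·L₀·ΔT = 5.33×10⁻⁶ × 303 mm × 224.7 K = 0.363 mm.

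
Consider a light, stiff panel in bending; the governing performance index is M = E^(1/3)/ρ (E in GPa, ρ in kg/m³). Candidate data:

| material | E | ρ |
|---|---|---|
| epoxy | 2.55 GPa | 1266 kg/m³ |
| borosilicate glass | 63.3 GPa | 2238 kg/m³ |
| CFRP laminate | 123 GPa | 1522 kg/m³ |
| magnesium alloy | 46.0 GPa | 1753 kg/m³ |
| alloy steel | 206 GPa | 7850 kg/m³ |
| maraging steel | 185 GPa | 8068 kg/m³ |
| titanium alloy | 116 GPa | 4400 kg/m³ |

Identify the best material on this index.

CFRP laminate

Computing M directly (units already consistent):
  CFRP laminate: M = 3.27×10⁻³
  magnesium alloy: M = 2.04×10⁻³
  borosilicate glass: M = 1.78×10⁻³
  titanium alloy: M = 1.11×10⁻³
  epoxy: M = 1.08×10⁻³
  alloy steel: M = 0.752×10⁻³
  maraging steel: M = 0.706×10⁻³
CFRP laminate has the largest M.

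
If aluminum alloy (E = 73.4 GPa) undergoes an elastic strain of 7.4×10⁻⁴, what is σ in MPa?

σ = E·ε = 73400 MPa × 7.4×10⁻⁴ = 54.3 MPa.

54.3 MPa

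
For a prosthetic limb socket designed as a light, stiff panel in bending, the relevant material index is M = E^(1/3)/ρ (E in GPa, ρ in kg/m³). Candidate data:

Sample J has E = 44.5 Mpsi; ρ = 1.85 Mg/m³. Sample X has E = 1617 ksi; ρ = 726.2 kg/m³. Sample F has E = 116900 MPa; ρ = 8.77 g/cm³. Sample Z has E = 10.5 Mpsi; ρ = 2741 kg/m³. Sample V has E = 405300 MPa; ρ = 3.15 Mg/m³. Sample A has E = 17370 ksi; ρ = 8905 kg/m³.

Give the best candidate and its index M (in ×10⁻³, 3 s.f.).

sample J, M = 3.65×10⁻³

In SI units:
  sample J: E = 306.8 GPa, ρ = 1850 kg/m³
  sample X: E = 11.15 GPa, ρ = 726.2 kg/m³
  sample F: E = 116.9 GPa, ρ = 8770 kg/m³
  sample Z: E = 72.39 GPa, ρ = 2741 kg/m³
  sample V: E = 405.3 GPa, ρ = 3150 kg/m³
  sample A: E = 119.8 GPa, ρ = 8905 kg/m³
  sample J: M = 3.65×10⁻³
  sample X: M = 3.08×10⁻³
  sample V: M = 2.35×10⁻³
  sample Z: M = 1.52×10⁻³
  sample F: M = 0.558×10⁻³
  sample A: M = 0.554×10⁻³
Sample J has the largest M.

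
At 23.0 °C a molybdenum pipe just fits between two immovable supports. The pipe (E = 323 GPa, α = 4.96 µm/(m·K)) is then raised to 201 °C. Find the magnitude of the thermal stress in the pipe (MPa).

285 MPa

ΔT = 178.0 K. Constrained thermal stress σ = E·α·ΔT = 323.0×10³ MPa × 4.96×10⁻⁶ × 178.0 = 285 MPa (compressive).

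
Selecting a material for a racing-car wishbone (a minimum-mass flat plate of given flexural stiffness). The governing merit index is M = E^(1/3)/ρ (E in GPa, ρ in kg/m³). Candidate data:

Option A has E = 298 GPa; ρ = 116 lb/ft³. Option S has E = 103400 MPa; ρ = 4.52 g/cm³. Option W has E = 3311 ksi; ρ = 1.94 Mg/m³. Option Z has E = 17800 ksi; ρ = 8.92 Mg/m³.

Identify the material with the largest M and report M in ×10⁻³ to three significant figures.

option A, M = 3.59×10⁻³

Convert each candidate to consistent units, then evaluate M:
  option A: E = 298.0 GPa, ρ = 1858 kg/m³
  option S: E = 103.4 GPa, ρ = 4520 kg/m³
  option W: E = 22.83 GPa, ρ = 1940 kg/m³
  option Z: E = 122.7 GPa, ρ = 8920 kg/m³
  option A: M = 3.59×10⁻³
  option W: M = 1.46×10⁻³
  option S: M = 1.04×10⁻³
  option Z: M = 0.557×10⁻³
Option A ranks first.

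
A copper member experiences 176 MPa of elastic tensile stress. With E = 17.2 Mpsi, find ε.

1.48×10⁻³

E = 17.2 Mpsi = 118.6 GPa = 118600 MPa.
ε = σ/E = 176 / 118600 = 1.48×10⁻³.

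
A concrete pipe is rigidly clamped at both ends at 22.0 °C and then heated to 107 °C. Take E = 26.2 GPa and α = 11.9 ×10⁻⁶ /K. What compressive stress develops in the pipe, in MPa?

ΔT = 85.00 K. Constrained thermal stress σ = E·α·ΔT = 26.20×10³ MPa × 11.9×10⁻⁶ × 85.00 = 26.5 MPa (compressive).

26.5 MPa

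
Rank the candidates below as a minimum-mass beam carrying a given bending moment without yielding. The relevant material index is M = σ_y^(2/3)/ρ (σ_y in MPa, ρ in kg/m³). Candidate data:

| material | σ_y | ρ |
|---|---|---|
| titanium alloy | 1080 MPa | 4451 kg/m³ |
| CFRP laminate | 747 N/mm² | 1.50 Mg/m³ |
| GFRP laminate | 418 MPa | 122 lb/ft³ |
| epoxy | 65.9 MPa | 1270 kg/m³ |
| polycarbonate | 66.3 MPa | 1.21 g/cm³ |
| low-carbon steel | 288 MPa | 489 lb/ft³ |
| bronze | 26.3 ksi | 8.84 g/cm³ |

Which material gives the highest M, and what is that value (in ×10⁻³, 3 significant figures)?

After converting to SI:
  titanium alloy: σ_y = 1080 MPa, ρ = 4451 kg/m³
  CFRP laminate: σ_y = 747.0 MPa, ρ = 1500 kg/m³
  GFRP laminate: σ_y = 418.0 MPa, ρ = 1954 kg/m³
  epoxy: σ_y = 65.90 MPa, ρ = 1270 kg/m³
  polycarbonate: σ_y = 66.30 MPa, ρ = 1210 kg/m³
  low-carbon steel: σ_y = 288.0 MPa, ρ = 7833 kg/m³
  bronze: σ_y = 181.3 MPa, ρ = 8840 kg/m³
  CFRP laminate: M = 54.9×10⁻³
  GFRP laminate: M = 28.6×10⁻³
  titanium alloy: M = 23.6×10⁻³
  polycarbonate: M = 13.5×10⁻³
  epoxy: M = 12.8×10⁻³
  low-carbon steel: M = 5.57×10⁻³
  bronze: M = 3.62×10⁻³
Highest index: CFRP laminate.

CFRP laminate, M = 54.9×10⁻³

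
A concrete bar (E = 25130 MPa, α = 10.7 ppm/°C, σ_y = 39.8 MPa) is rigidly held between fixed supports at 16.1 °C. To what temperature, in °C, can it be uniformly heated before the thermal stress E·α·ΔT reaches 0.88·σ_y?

146 °C

E = 25130 MPa = 25.13 GPa.
E·α·ΔT = 35.02 MPa ⇒ ΔT = 35.02 / (25.13×10³ × 10.7×10⁻⁶) = 130.3 K.
T = 16.1 + 130.3 = 146.4 °C.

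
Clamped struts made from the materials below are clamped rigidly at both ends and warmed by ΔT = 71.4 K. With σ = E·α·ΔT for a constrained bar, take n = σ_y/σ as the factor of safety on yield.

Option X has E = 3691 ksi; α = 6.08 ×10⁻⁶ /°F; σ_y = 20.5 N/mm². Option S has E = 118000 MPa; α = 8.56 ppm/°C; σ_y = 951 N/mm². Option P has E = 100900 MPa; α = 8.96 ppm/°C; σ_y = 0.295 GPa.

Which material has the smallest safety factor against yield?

In consistent units (E in GPa, α in ×10⁻⁶/K, σ_y in MPa):
  option X: E = 25.45, α = 10.9, σ_y = 20.50 → σ = 19.9 MPa, n = 1.03
  option S: E = 118.0, α = 8.56, σ_y = 951.0 → σ = 72.1 MPa, n = 13.2
  option P: E = 100.9, α = 8.96, σ_y = 295.0 → σ = 64.6 MPa, n = 4.57
Option X has the lowest safety factor, n = 1.03.

option X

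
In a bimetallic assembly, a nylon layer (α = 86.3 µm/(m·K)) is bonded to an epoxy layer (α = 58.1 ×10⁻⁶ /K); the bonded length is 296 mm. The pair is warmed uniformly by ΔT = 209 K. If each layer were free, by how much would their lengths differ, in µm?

1740 µm

Δα = |86.3 − 58.1|×10⁻⁶/K = 28.2×10⁻⁶/K.
ΔL_mismatch = Δα·L·ΔT = 28.2×10⁻⁶ × 296.0 mm × 209.0 K = 1740 µm.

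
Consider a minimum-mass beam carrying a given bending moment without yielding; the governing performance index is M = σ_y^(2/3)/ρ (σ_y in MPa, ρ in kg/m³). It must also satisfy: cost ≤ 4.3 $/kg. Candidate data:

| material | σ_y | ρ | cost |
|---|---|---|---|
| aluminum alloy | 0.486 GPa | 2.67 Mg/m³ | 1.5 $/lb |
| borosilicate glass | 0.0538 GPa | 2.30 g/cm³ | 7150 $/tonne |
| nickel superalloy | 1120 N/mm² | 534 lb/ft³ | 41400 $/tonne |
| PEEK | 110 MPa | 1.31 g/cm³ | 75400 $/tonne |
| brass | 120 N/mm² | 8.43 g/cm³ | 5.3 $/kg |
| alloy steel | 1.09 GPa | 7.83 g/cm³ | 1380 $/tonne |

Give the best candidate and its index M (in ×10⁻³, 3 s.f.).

Screen on constraints: cost ≤ 4.3 $/kg. Survivors: aluminum alloy, alloy steel.
After converting to SI:
  aluminum alloy: σ_y = 486.0 MPa, ρ = 2670 kg/m³
  alloy steel: σ_y = 1090 MPa, ρ = 7830 kg/m³
  aluminum alloy: M = 23.2×10⁻³
  alloy steel: M = 13.5×10⁻³
The maximum is for aluminum alloy.

aluminum alloy, M = 23.2×10⁻³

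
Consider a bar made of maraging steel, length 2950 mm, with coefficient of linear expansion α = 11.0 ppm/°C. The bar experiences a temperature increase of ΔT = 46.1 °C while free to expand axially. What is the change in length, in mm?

ΔL = α·L₀·ΔT = 11.0×10⁻⁶ × 2950 mm × 46.10 K = 1.50 mm.

1.50 mm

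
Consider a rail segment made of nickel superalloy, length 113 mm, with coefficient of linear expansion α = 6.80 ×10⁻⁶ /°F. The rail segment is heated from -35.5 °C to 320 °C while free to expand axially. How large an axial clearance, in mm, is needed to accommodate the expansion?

0.492 mm

Convert α: 6.80×10⁻⁶/°F × (9/5) = 12.2×10⁻⁶/K.
ΔT = 320 − (-35.5) = 355.5 K.
ΔL = α·L₀·ΔT = 12.2×10⁻⁶ × 113 mm × 355.5 K = 0.492 mm.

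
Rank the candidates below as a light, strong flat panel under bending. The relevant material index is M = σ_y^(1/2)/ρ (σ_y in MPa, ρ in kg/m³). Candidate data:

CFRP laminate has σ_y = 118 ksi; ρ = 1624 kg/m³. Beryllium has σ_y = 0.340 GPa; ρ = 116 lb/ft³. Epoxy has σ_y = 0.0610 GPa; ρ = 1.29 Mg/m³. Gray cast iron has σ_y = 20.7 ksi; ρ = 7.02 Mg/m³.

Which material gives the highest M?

Putting every candidate on a common basis:
  CFRP laminate: σ_y = 813.6 MPa, ρ = 1624 kg/m³
  beryllium: σ_y = 340.0 MPa, ρ = 1858 kg/m³
  epoxy: σ_y = 61.00 MPa, ρ = 1290 kg/m³
  gray cast iron: σ_y = 142.7 MPa, ρ = 7020 kg/m³
  CFRP laminate: M = 17.6×10⁻³
  beryllium: M = 9.92×10⁻³
  epoxy: M = 6.05×10⁻³
  gray cast iron: M = 1.70×10⁻³
CFRP laminate has the largest M.

CFRP laminate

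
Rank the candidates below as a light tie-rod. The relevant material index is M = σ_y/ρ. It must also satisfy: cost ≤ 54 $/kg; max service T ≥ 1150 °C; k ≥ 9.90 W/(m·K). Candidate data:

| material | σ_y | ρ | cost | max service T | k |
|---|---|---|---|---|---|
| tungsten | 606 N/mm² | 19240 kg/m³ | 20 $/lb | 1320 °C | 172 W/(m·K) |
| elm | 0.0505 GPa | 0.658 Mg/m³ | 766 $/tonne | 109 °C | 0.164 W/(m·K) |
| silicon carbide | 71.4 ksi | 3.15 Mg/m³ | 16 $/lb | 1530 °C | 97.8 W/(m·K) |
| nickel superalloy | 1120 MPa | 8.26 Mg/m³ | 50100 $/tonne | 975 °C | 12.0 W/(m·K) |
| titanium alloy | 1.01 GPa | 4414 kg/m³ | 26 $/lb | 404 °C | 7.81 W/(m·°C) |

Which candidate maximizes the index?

silicon carbide

Screen on constraints: cost ≤ 54 $/kg; max service T ≥ 1150 °C; k ≥ 9.90 W/(m·K). Survivors: tungsten, silicon carbide.
Normalizing units and computing the index:
  tungsten: σ_y = 606.0 MPa, ρ = 19240 kg/m³
  silicon carbide: σ_y = 492.3 MPa, ρ = 3150 kg/m³
  silicon carbide: M = 156 kN·m/kg
  tungsten: M = 31.5 kN·m/kg
Highest index: silicon carbide.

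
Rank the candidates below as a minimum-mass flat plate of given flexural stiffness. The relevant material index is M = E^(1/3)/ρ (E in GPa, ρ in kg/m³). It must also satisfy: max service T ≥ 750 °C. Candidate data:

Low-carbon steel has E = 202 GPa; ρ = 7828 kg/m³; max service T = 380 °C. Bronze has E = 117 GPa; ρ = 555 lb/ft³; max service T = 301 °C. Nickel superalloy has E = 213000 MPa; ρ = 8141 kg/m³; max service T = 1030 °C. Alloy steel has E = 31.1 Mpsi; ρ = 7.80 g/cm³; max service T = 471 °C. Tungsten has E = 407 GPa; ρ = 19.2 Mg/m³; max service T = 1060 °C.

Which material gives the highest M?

nickel superalloy

Screen on constraints: max service T ≥ 750 °C. Survivors: nickel superalloy, tungsten.
Convert each candidate to consistent units, then evaluate M:
  nickel superalloy: E = 213.0 GPa, ρ = 8141 kg/m³
  tungsten: E = 407.0 GPa, ρ = 19200 kg/m³
  nickel superalloy: M = 0.734×10⁻³
  tungsten: M = 0.386×10⁻³
Nickel superalloy ranks first.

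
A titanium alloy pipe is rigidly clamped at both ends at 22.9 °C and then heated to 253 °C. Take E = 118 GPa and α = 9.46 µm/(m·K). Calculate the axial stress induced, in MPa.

ΔT = 230.1 K. Constrained thermal stress σ = E·α·ΔT = 118.0×10³ MPa × 9.46×10⁻⁶ × 230.1 = 257 MPa (compressive).

257 MPa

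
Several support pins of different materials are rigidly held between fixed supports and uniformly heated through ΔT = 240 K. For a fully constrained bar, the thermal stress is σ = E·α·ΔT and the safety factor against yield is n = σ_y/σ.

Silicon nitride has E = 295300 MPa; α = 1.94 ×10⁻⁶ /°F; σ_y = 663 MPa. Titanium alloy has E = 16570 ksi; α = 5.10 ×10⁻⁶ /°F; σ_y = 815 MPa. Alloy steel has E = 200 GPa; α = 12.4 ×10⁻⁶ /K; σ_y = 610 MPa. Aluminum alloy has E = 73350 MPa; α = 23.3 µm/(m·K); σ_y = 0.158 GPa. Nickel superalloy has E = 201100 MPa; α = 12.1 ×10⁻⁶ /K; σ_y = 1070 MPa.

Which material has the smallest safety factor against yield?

Per material, after unit conversion:
  silicon nitride: E = 295.3, α = 3.49, σ_y = 663.0 → σ = 247 MPa, n = 2.68
  titanium alloy: E = 114.2, α = 9.18, σ_y = 815.0 → σ = 252 MPa, n = 3.24
  alloy steel: E = 200.0, α = 12.4, σ_y = 610.0 → σ = 595 MPa, n = 1.02
  aluminum alloy: E = 73.35, α = 23.3, σ_y = 158.0 → σ = 410 MPa, n = 0.385
  nickel superalloy: E = 201.1, α = 12.1, σ_y = 1070 → σ = 584 MPa, n = 1.83
Aluminum alloy has the lowest safety factor, n = 0.385.

aluminum alloy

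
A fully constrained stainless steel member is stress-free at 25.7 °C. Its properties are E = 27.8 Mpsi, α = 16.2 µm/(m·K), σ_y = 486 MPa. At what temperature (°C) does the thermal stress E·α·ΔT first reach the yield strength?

182 °C

E = 27.8 Mpsi = 191.7 GPa.
E·α·ΔT = 486.0 MPa ⇒ ΔT = 486.0 / (191.7×10³ × 16.2×10⁻⁶) = 156.5 K.
T = 25.7 + 156.5 = 182.2 °C.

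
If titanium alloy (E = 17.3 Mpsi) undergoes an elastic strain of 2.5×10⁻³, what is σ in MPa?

E = 17.3 Mpsi = 119.3 GPa.
σ = E·ε = 119300 MPa × 2.5×10⁻³ = 298 MPa.

298 MPa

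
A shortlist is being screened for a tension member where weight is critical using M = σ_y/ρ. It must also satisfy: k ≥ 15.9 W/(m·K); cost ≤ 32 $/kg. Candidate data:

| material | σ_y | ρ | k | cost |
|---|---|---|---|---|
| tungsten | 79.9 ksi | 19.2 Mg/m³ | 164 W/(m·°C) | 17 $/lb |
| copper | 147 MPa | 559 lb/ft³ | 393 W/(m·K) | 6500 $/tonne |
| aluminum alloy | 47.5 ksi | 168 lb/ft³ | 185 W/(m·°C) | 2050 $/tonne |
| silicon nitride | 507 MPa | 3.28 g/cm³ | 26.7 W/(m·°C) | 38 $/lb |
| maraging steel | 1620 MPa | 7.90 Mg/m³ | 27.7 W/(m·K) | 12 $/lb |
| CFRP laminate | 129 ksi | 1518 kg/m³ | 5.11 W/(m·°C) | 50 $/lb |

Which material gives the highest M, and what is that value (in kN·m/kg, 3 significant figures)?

Screen on constraints: k ≥ 15.9 W/(m·K); cost ≤ 32 $/kg. Survivors: copper, aluminum alloy, maraging steel.
After converting to SI:
  copper: σ_y = 147.0 MPa, ρ = 8954 kg/m³
  aluminum alloy: σ_y = 327.5 MPa, ρ = 2691 kg/m³
  maraging steel: σ_y = 1620 MPa, ρ = 7900 kg/m³
  maraging steel: M = 205 kN·m/kg
  aluminum alloy: M = 122 kN·m/kg
  copper: M = 16.4 kN·m/kg
The maximum is for maraging steel.

maraging steel, M = 205 kN·m/kg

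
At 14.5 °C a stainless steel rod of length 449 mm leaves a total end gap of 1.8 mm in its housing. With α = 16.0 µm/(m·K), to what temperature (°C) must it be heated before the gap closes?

α·L₀·ΔT = 1.8 mm ⇒ ΔT = 1.8 / (16.0×10⁻⁶ × 449.0) = 250.6 K.
T = 14.5 + 250.6 = 265.1 °C.

265 °C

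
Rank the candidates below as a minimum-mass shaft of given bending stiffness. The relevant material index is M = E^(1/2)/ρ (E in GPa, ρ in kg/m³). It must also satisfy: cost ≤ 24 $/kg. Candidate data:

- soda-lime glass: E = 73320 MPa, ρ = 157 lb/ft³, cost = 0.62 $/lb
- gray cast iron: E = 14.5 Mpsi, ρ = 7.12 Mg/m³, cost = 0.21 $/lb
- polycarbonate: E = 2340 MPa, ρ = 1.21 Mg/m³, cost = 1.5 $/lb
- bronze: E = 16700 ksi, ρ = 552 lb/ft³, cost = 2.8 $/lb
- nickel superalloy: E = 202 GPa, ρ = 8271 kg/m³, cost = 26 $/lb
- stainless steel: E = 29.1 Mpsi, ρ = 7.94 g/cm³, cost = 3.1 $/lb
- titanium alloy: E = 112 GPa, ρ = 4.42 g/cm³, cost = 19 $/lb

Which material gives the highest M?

Screen on constraints: cost ≤ 24 $/kg. Survivors: soda-lime glass, gray cast iron, polycarbonate, bronze, stainless steel.
Normalizing units and computing the index:
  soda-lime glass: E = 73.32 GPa, ρ = 2515 kg/m³
  gray cast iron: E = 99.97 GPa, ρ = 7120 kg/m³
  polycarbonate: E = 2.340 GPa, ρ = 1210 kg/m³
  bronze: E = 115.1 GPa, ρ = 8842 kg/m³
  stainless steel: E = 200.6 GPa, ρ = 7940 kg/m³
  soda-lime glass: M = 3.40×10⁻³
  stainless steel: M = 1.78×10⁻³
  gray cast iron: M = 1.40×10⁻³
  polycarbonate: M = 1.26×10⁻³
  bronze: M = 1.21×10⁻³
Highest index: soda-lime glass.

soda-lime glass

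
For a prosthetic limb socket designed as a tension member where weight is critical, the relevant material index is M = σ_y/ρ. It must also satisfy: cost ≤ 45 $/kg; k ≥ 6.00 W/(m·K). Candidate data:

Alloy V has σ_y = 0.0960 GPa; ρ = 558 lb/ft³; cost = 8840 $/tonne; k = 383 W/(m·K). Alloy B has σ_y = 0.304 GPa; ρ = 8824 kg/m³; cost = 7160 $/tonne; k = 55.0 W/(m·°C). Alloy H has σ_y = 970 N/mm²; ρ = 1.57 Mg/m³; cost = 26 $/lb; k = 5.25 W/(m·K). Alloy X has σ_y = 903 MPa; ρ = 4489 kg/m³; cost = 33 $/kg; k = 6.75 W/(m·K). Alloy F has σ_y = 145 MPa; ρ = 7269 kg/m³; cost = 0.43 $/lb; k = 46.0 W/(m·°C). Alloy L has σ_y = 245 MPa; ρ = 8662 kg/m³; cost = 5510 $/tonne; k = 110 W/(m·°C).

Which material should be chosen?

Screen on constraints: cost ≤ 45 $/kg; k ≥ 6.00 W/(m·K). Survivors: alloy V, alloy B, alloy X, alloy F, alloy L.
Normalizing units and computing the index:
  alloy V: σ_y = 96.00 MPa, ρ = 8938 kg/m³
  alloy B: σ_y = 304.0 MPa, ρ = 8824 kg/m³
  alloy X: σ_y = 903.0 MPa, ρ = 4489 kg/m³
  alloy F: σ_y = 145.0 MPa, ρ = 7269 kg/m³
  alloy L: σ_y = 245.0 MPa, ρ = 8662 kg/m³
  alloy X: M = 201 kN·m/kg
  alloy B: M = 34.5 kN·m/kg
  alloy L: M = 28.3 kN·m/kg
  alloy F: M = 19.9 kN·m/kg
  alloy V: M = 10.7 kN·m/kg
Alloy X has the largest M.

alloy X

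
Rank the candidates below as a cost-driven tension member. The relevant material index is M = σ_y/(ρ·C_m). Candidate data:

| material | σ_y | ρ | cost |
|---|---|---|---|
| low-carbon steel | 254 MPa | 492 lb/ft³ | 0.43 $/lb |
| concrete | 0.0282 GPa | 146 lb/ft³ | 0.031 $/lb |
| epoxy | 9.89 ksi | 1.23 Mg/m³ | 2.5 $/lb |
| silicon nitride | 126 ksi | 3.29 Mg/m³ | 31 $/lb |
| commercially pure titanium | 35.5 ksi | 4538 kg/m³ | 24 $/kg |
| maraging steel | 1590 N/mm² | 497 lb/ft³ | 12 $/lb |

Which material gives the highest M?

Putting every candidate on a common basis:
  low-carbon steel: σ_y = 254.0 MPa, ρ = 7881 kg/m³, cost = 0.9480 $/kg
  concrete: σ_y = 28.20 MPa, ρ = 2339 kg/m³, cost = 0.06834 $/kg
  epoxy: σ_y = 68.19 MPa, ρ = 1230 kg/m³, cost = 5.511 $/kg
  silicon nitride: σ_y = 868.7 MPa, ρ = 3290 kg/m³, cost = 68.34 $/kg
  commercially pure titanium: σ_y = 244.8 MPa, ρ = 4538 kg/m³, cost = 24.00 $/kg
  maraging steel: σ_y = 1590 MPa, ρ = 7961 kg/m³, cost = 26.46 $/kg
  concrete: M = 176 kN·m per $
  low-carbon steel: M = 34.0 kN·m per $
  epoxy: M = 10.1 kN·m per $
  maraging steel: M = 7.55 kN·m per $
  silicon nitride: M = 3.86 kN·m per $
  commercially pure titanium: M = 2.25 kN·m per $
The maximum is for concrete.

concrete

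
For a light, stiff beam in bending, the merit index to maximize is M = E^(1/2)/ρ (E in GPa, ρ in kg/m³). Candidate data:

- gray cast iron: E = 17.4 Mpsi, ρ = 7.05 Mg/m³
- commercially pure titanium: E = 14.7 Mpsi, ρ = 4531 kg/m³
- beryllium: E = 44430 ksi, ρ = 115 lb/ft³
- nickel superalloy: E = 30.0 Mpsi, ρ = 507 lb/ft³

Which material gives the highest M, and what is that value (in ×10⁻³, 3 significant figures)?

beryllium, M = 9.50×10⁻³

Normalizing units and computing the index:
  gray cast iron: E = 120.0 GPa, ρ = 7050 kg/m³
  commercially pure titanium: E = 101.4 GPa, ρ = 4531 kg/m³
  beryllium: E = 306.3 GPa, ρ = 1842 kg/m³
  nickel superalloy: E = 206.8 GPa, ρ = 8121 kg/m³
  beryllium: M = 9.50×10⁻³
  commercially pure titanium: M = 2.22×10⁻³
  nickel superalloy: M = 1.77×10⁻³
  gray cast iron: M = 1.55×10⁻³
Beryllium has the largest M.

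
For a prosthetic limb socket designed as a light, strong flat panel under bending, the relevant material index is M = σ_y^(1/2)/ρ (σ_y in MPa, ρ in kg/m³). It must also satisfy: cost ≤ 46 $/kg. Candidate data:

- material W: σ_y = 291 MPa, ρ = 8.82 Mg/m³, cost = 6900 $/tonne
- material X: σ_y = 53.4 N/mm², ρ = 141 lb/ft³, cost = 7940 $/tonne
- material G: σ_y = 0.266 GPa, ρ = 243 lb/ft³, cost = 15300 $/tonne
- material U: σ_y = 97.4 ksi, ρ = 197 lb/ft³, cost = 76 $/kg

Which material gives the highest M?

Screen on constraints: cost ≤ 46 $/kg. Survivors: material W, material X, material G.
Convert each candidate to consistent units, then evaluate M:
  material W: σ_y = 291.0 MPa, ρ = 8820 kg/m³
  material X: σ_y = 53.40 MPa, ρ = 2259 kg/m³
  material G: σ_y = 266.0 MPa, ρ = 3892 kg/m³
  material G: M = 4.19×10⁻³
  material X: M = 3.24×10⁻³
  material W: M = 1.93×10⁻³
Highest index: material G.

material G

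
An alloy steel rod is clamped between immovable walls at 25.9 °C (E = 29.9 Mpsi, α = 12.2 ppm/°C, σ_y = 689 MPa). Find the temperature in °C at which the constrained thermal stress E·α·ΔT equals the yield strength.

E = 29.9 Mpsi = 206.2 GPa.
E·α·ΔT = 689.0 MPa ⇒ ΔT = 689.0 / (206.2×10³ × 12.2×10⁻⁶) = 273.9 K.
T = 25.9 + 273.9 = 299.8 °C.

300 °C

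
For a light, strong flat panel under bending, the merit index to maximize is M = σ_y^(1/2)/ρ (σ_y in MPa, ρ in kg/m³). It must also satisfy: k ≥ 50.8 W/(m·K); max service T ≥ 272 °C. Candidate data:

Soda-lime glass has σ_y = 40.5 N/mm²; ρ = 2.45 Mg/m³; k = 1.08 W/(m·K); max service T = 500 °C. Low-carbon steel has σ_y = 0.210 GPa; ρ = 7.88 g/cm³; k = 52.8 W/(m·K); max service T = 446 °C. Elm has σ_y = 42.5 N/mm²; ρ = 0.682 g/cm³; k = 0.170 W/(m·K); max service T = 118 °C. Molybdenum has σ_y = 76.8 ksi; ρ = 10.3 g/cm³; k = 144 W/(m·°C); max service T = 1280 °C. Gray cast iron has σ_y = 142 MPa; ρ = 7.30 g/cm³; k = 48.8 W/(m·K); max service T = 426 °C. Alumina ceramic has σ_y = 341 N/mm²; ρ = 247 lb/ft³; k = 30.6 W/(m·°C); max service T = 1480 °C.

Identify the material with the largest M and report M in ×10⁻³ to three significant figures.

Screen on constraints: k ≥ 50.8 W/(m·K); max service T ≥ 272 °C. Survivors: low-carbon steel, molybdenum.
In SI units:
  low-carbon steel: σ_y = 210.0 MPa, ρ = 7880 kg/m³
  molybdenum: σ_y = 529.5 MPa, ρ = 10300 kg/m³
  molybdenum: M = 2.23×10⁻³
  low-carbon steel: M = 1.84×10⁻³
Molybdenum has the largest M.

molybdenum, M = 2.23×10⁻³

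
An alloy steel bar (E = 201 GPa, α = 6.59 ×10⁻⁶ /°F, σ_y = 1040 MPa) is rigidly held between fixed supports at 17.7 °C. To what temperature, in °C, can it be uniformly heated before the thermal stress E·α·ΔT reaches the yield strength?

α = 6.59×10⁻⁶/°F × 9/5 = 11.9×10⁻⁶/K.
E·α·ΔT = 1040 MPa ⇒ ΔT = 1040 / (201.0×10³ × 11.9×10⁻⁶) = 436.2 K.
T = 17.7 + 436.2 = 453.9 °C.

454 °C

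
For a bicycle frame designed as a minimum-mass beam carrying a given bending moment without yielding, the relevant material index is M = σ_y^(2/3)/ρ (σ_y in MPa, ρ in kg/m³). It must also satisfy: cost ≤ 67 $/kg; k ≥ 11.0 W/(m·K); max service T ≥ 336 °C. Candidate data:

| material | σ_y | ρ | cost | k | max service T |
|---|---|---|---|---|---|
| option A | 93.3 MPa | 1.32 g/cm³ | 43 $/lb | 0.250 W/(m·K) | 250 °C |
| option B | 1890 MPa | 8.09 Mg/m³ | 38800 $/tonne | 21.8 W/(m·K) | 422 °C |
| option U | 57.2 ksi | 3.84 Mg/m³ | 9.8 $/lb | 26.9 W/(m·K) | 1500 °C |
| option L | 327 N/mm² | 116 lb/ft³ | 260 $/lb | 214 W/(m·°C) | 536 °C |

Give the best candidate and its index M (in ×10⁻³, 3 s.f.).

Screen on constraints: cost ≤ 67 $/kg; k ≥ 11.0 W/(m·K); max service T ≥ 336 °C. Survivors: option B, option U.
Convert each candidate to consistent units, then evaluate M:
  option B: σ_y = 1890 MPa, ρ = 8090 kg/m³
  option U: σ_y = 394.4 MPa, ρ = 3840 kg/m³
  option B: M = 18.9×10⁻³
  option U: M = 14.0×10⁻³
Highest index: option B.

option B, M = 18.9×10⁻³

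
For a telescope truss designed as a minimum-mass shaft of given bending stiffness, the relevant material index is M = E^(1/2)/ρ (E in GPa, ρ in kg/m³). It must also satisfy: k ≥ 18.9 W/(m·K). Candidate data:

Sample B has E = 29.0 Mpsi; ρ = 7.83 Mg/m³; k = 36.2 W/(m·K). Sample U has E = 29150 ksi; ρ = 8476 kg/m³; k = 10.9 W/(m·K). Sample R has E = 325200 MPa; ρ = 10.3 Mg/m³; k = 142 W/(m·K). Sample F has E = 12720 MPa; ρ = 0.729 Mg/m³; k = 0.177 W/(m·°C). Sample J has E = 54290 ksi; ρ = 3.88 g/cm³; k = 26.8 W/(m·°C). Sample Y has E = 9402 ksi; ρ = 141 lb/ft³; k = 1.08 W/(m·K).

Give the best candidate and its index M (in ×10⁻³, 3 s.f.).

Screen on constraints: k ≥ 18.9 W/(m·K). Survivors: sample B, sample R, sample J.
In SI units:
  sample B: E = 199.9 GPa, ρ = 7830 kg/m³
  sample R: E = 325.2 GPa, ρ = 10300 kg/m³
  sample J: E = 374.3 GPa, ρ = 3880 kg/m³
  sample J: M = 4.99×10⁻³
  sample B: M = 1.81×10⁻³
  sample R: M = 1.75×10⁻³
Sample J ranks first.

sample J, M = 4.99×10⁻³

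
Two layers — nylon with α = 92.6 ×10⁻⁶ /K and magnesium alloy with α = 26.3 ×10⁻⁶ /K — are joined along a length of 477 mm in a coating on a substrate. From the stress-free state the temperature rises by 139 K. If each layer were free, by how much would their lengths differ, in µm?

4400 µm

Δα = |92.6 − 26.3|×10⁻⁶/K = 66.3×10⁻⁶/K.
ΔL_mismatch = Δα·L·ΔT = 66.3×10⁻⁶ × 477.0 mm × 139.0 K = 4400 µm.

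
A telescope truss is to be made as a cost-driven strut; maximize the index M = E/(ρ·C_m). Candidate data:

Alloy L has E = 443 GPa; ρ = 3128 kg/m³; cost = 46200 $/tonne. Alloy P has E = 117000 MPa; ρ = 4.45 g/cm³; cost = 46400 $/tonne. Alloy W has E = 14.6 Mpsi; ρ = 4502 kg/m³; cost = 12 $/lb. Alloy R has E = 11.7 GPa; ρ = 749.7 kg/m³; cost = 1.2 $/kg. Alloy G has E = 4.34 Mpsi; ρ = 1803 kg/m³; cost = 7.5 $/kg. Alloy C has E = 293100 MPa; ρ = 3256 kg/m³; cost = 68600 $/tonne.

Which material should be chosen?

alloy R

Convert each candidate to consistent units, then evaluate M:
  alloy L: E = 443.0 GPa, ρ = 3128 kg/m³, cost = 46.20 $/kg
  alloy P: E = 117.0 GPa, ρ = 4450 kg/m³, cost = 46.40 $/kg
  alloy W: E = 100.7 GPa, ρ = 4502 kg/m³, cost = 26.46 $/kg
  alloy R: E = 11.70 GPa, ρ = 749.7 kg/m³, cost = 1.200 $/kg
  alloy G: E = 29.92 GPa, ρ = 1803 kg/m³, cost = 7.500 $/kg
  alloy C: E = 293.1 GPa, ρ = 3256 kg/m³, cost = 68.60 $/kg
  alloy R: M = 13.0 MN·m per $
  alloy L: M = 3.07 MN·m per $
  alloy G: M = 2.21 MN·m per $
  alloy C: M = 1.31 MN·m per $
  alloy W: M = 0.845 MN·m per $
  alloy P: M = 0.567 MN·m per $
The maximum is for alloy R.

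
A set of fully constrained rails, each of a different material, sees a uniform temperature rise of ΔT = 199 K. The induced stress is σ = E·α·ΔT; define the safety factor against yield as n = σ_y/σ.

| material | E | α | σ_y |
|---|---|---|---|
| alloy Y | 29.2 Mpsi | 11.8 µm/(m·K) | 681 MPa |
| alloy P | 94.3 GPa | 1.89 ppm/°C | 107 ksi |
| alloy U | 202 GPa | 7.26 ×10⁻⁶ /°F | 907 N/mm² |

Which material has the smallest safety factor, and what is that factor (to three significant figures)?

Per material, after unit conversion:
  alloy Y: E = 201.3, α = 11.8, σ_y = 681.0 → σ = 473 MPa, n = 1.44
  alloy P: E = 94.30, α = 1.89, σ_y = 737.7 → σ = 35.5 MPa, n = 20.8
  alloy U: E = 202.0, α = 13.1, σ_y = 907.0 → σ = 525 MPa, n = 1.73
Alloy Y has the lowest safety factor, n = 1.44.

alloy Y, n = 1.44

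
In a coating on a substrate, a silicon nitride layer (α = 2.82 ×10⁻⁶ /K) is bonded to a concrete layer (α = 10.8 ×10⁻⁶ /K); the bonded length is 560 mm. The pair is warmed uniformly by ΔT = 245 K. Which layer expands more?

concrete

α(silicon nitride) = 2.82×10⁻⁶/K vs α(concrete) = 10.8×10⁻⁶/K.
Higher α expands more for the same ΔT: concrete.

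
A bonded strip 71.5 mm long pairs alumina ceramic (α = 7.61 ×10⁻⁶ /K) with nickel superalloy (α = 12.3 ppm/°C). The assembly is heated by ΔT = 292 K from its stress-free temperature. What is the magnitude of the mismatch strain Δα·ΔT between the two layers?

Δα = |7.61 − 12.3|×10⁻⁶/K = 4.69×10⁻⁶/K.
Mismatch strain = Δα·ΔT = 4.69×10⁻⁶ × 292.0 = 1.37×10⁻³.

1.37×10⁻³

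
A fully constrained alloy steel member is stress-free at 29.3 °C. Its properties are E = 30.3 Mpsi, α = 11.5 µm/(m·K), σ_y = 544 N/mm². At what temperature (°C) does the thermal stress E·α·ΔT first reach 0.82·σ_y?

215 °C

E = 30.3 Mpsi = 208.9 GPa.
σ_y = 544 N/mm² = 544.0 MPa.
E·α·ΔT = 446.1 MPa ⇒ ΔT = 446.1 / (208.9×10³ × 11.5×10⁻⁶) = 185.7 K.
T = 29.3 + 185.7 = 215.0 °C.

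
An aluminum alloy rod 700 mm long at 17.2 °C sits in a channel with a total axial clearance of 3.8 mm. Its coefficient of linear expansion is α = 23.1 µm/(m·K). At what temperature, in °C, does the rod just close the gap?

α·L₀·ΔT = 3.8 mm ⇒ ΔT = 3.8 / (23.1×10⁻⁶ × 700.0) = 235.0 K.
T = 17.2 + 235.0 = 252.2 °C.

252 °C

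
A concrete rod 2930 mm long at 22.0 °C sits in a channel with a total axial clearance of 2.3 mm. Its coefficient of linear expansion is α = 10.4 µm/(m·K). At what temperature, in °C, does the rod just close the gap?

α·L₀·ΔT = 2.3 mm ⇒ ΔT = 2.3 / (10.4×10⁻⁶ × 2930.0) = 75.48 K.
T = 22.0 + 75.48 = 97.48 °C.

97.5 °C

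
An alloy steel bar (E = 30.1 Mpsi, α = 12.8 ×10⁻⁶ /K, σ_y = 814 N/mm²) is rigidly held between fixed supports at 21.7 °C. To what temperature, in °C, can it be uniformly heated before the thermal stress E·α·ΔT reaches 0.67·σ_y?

E = 30.1 Mpsi = 207.5 GPa.
σ_y = 814 N/mm² = 814.0 MPa.
E·α·ΔT = 545.4 MPa ⇒ ΔT = 545.4 / (207.5×10³ × 12.8×10⁻⁶) = 205.3 K.
T = 21.7 + 205.3 = 227.0 °C.

227 °C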